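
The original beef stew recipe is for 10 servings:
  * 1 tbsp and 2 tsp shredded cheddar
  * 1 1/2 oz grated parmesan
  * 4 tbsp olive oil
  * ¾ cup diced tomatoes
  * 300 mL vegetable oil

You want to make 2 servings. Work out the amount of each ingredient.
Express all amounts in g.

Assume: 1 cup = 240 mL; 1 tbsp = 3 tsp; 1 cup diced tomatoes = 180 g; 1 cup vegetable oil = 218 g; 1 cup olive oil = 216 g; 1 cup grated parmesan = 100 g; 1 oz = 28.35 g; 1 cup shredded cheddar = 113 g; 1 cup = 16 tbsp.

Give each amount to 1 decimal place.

shredded cheddar: 2.4 g; grated parmesan: 8.5 g; olive oil: 10.8 g; diced tomatoes: 27.0 g; vegetable oil: 54.5 g

Scaling factor: 2/10 = 1/5 = 0.2.
shredded cheddar: (1 tbsp + 2 tsp = 5/3 tbsp) × 1/5 ÷ 16 tbsp/cup × 113 g/cup ≈ 2.4 g
grated parmesan: 1.5 oz × 1/5 × 28.35 g/oz ≈ 8.5 g
olive oil: 4 tbsp × 1/5 ÷ 16 tbsp/cup × 216 g/cup = 10.8 g
diced tomatoes: 0.75 cup × 1/5 × 180 g/cup = 27.0 g
vegetable oil: 300 mL × 1/5 ÷ 240 mL/cup × 218 g/cup = 54.5 g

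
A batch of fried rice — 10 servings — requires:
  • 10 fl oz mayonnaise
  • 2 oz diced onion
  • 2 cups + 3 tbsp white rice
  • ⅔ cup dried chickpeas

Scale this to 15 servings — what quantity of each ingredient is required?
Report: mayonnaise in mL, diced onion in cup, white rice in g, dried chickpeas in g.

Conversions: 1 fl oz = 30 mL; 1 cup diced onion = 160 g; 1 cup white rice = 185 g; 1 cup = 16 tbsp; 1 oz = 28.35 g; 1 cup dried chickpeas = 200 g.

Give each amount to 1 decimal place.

mayonnaise: 450.0 mL; diced onion: 0.5 cup; white rice: 607.0 g; dried chickpeas: 200.0 g

Scaling factor: 15/10 = 3/2 = 1.5.
mayonnaise: 10 fl oz × 3/2 × 30 mL/fl oz = 450.0 mL
diced onion: 2 oz × 3/2 × 28.35 g/oz ÷ 160 g/cup ≈ 0.5 cup
white rice: (2 cup + 3 tbsp = 2.1875 cup) × 3/2 × 185 g/cup ≈ 607.0 g
dried chickpeas: 2/3 cup × 3/2 × 200 g/cup = 200.0 g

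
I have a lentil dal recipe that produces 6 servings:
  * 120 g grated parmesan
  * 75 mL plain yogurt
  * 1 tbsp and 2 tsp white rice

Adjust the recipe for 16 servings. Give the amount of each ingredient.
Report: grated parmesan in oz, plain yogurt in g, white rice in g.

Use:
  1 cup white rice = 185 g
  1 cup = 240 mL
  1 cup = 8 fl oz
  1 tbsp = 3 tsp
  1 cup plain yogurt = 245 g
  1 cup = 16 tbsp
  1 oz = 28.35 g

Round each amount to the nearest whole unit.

Scaling factor: 16/6 = 8/3.
grated parmesan: 120 g × 8/3 ÷ 28.35 g/oz ≈ 11 oz
plain yogurt: 75 mL × 8/3 ÷ 240 mL/cup × 245 g/cup ≈ 204 g
white rice: (1 tbsp + 2 tsp = 5/3 tbsp) × 8/3 ÷ 16 tbsp/cup × 185 g/cup ≈ 51 g

grated parmesan: 11 oz; plain yogurt: 204 g; white rice: 51 g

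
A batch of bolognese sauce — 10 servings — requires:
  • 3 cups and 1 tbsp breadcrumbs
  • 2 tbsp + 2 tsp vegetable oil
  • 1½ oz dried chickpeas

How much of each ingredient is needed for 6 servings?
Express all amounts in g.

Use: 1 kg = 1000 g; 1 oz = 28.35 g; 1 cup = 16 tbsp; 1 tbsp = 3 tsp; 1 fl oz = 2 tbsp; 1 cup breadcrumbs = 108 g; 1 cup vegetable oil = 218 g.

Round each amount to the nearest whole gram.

breadcrumbs: 198 g; vegetable oil: 22 g; dried chickpeas: 26 g

Scaling factor: 6/10 = 3/5 = 0.6.
breadcrumbs: (3 cup + 1 tbsp = 3.0625 cup) × 3/5 × 108 g/cup ≈ 198 g
vegetable oil: (2 tbsp + 2 tsp = 8/3 tbsp) × 3/5 ÷ 16 tbsp/cup × 218 g/cup ≈ 22 g
dried chickpeas: 1.5 oz × 3/5 × 28.35 g/oz ≈ 26 g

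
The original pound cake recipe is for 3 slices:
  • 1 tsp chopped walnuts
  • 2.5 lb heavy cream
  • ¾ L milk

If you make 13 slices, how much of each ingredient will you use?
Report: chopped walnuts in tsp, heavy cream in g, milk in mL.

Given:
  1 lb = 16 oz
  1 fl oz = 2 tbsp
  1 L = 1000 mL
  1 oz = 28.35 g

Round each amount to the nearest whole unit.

chopped walnuts: 4 tsp; heavy cream: 4914 g; milk: 3250 mL

Scaling factor: 13/3.
chopped walnuts: 1 tsp × 13/3 ≈ 4 tsp
heavy cream: 2.5 lb × 13/3 × 16 oz/lb × 28.35 g/oz = 4914 g
milk: 0.75 L × 13/3 × 1000 mL/L = 3250 mL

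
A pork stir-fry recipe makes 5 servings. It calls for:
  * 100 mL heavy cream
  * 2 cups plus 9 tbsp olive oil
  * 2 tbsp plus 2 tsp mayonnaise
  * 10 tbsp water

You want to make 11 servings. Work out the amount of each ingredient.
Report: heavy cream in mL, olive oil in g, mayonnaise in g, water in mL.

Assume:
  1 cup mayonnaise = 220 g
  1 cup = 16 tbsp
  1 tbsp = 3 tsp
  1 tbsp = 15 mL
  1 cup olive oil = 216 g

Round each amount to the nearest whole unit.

Scaling factor: 11/5 = 2.2.
heavy cream: 100 mL × 11/5 = 220 mL
olive oil: (2 cup + 9 tbsp = 2.5625 cup) × 11/5 × 216 g/cup ≈ 1218 g
mayonnaise: (2 tbsp + 2 tsp = 8/3 tbsp) × 11/5 ÷ 16 tbsp/cup × 220 g/cup ≈ 81 g
water: 10 tbsp × 11/5 × 15 mL/tbsp = 330 mL

heavy cream: 220 mL; olive oil: 1218 g; mayonnaise: 81 g; water: 330 mL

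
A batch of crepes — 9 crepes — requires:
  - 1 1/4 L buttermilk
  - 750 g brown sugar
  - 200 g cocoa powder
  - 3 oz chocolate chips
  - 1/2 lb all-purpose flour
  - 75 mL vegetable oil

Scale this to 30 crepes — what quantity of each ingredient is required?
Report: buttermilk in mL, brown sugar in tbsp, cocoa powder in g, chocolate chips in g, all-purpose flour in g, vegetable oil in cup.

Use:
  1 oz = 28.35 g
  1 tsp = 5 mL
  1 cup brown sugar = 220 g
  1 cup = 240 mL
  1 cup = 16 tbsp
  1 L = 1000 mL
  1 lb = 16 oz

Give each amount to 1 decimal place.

buttermilk: 4166.7 mL; brown sugar: 181.8 tbsp; cocoa powder: 666.7 g; chocolate chips: 283.5 g; all-purpose flour: 756.0 g; vegetable oil: 1.0 cup

Scaling factor: 30/9 = 10/3.
buttermilk: 1.25 L × 10/3 × 1000 mL/L ≈ 4166.7 mL
brown sugar: 750 g × 10/3 ÷ 220 g/cup × 16 tbsp/cup ≈ 181.8 tbsp
cocoa powder: 200 g × 10/3 ≈ 666.7 g
chocolate chips: 3 oz × 10/3 × 28.35 g/oz = 283.5 g
all-purpose flour: 0.5 lb × 10/3 × 16 oz/lb × 28.35 g/oz = 756.0 g
vegetable oil: 75 mL × 10/3 ÷ 240 mL/cup ≈ 1.0 cup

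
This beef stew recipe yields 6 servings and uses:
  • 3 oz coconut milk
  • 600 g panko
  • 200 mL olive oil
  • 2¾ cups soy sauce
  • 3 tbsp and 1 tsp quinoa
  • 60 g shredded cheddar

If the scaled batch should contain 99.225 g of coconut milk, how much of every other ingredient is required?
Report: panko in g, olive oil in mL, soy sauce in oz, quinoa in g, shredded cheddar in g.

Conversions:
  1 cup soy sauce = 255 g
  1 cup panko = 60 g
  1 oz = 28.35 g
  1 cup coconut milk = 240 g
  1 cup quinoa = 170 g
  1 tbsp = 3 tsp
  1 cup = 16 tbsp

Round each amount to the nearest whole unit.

panko: 700 g; olive oil: 233 mL; soy sauce: 29 oz; quinoa: 41 g; shredded cheddar: 70 g

The original recipe has 85.05 g of coconut milk, so the scaling factor is 99.225 ÷ 85.05 = 7/6.
panko: 600 g × 7/6 = 700 g
olive oil: 200 mL × 7/6 ≈ 233 mL
soy sauce: 2.75 cup × 7/6 × 255 g/cup ÷ 28.35 g/oz ≈ 29 oz
quinoa: (3 tbsp + 1 tsp = 10/3 tbsp) × 7/6 ÷ 16 tbsp/cup × 170 g/cup ≈ 41 g
shredded cheddar: 60 g × 7/6 = 70 g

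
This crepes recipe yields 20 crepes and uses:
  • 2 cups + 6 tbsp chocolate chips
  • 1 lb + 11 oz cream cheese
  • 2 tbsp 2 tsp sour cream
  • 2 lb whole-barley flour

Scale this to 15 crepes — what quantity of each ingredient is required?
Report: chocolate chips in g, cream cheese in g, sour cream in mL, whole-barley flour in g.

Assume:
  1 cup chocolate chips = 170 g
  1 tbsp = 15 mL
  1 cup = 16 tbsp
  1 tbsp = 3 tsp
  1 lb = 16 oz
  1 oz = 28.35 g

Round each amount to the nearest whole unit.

chocolate chips: 303 g; cream cheese: 574 g; sour cream: 30 mL; whole-barley flour: 680 g

Scaling factor: 15/20 = 3/4 = 0.75.
chocolate chips: (2 cup + 6 tbsp = 2.375 cup) × 3/4 × 170 g/cup ≈ 303 g
cream cheese: (1 lb + 11 oz = 1.6875 lb) × 3/4 × 16 oz/lb × 28.35 g/oz ≈ 574 g
sour cream: (2 tbsp + 2 tsp = 8/3 tbsp) × 3/4 × 15 mL/tbsp = 30 mL
whole-barley flour: 2 lb × 3/4 × 16 oz/lb × 28.35 g/oz ≈ 680 g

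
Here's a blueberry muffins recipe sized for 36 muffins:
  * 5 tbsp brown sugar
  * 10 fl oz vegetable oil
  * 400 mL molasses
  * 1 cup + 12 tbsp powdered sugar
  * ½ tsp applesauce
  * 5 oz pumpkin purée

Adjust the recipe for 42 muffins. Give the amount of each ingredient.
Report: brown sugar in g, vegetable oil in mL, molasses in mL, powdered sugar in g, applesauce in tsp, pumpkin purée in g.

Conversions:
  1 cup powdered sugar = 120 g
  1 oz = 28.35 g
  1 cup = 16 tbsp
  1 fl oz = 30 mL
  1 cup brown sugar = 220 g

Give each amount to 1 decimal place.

brown sugar: 80.2 g; vegetable oil: 350.0 mL; molasses: 466.7 mL; powdered sugar: 245.0 g; applesauce: 0.6 tsp; pumpkin purée: 165.4 g

Scaling factor: 42/36 = 7/6.
brown sugar: 5 tbsp × 7/6 ÷ 16 tbsp/cup × 220 g/cup ≈ 80.2 g
vegetable oil: 10 fl oz × 7/6 × 30 mL/fl oz = 350.0 mL
molasses: 400 mL × 7/6 ≈ 466.7 mL
powdered sugar: (1 cup + 12 tbsp = 1.75 cup) × 7/6 × 120 g/cup = 245.0 g
applesauce: 0.5 tsp × 7/6 ≈ 0.6 tsp
pumpkin purée: 5 oz × 7/6 × 28.35 g/oz ≈ 165.4 g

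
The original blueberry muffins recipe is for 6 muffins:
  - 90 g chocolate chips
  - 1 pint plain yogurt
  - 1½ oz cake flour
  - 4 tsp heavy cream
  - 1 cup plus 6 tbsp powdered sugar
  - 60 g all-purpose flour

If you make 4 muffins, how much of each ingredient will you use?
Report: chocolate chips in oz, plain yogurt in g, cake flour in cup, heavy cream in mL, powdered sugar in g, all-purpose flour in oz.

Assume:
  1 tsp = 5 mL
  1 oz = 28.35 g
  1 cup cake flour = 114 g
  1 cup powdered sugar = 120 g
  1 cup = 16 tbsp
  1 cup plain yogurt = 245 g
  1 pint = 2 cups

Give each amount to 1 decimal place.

Scaling factor: 4/6 = 2/3.
chocolate chips: 90 g × 2/3 ÷ 28.35 g/oz ≈ 2.1 oz
plain yogurt: 1 pint × 2/3 × 2 cup/pint × 245 g/cup ≈ 326.7 g
cake flour: 1.5 oz × 2/3 × 28.35 g/oz ÷ 114 g/cup ≈ 0.2 cup
heavy cream: 4 tsp × 2/3 × 5 mL/tsp ≈ 13.3 mL
powdered sugar: (1 cup + 6 tbsp = 1.375 cup) × 2/3 × 120 g/cup = 110.0 g
all-purpose flour: 60 g × 2/3 ÷ 28.35 g/oz ≈ 1.4 oz

chocolate chips: 2.1 oz; plain yogurt: 326.7 g; cake flour: 0.2 cup; heavy cream: 13.3 mL; powdered sugar: 110.0 g; all-purpose flour: 1.4 oz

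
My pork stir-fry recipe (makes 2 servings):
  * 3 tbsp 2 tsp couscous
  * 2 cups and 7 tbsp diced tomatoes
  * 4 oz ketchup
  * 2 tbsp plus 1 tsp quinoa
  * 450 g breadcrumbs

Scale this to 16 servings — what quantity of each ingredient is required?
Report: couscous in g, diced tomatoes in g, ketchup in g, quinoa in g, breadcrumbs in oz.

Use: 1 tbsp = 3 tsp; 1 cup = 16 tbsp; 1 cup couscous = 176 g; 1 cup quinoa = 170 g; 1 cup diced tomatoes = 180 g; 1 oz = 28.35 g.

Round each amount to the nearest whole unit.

Scaling factor: 16/2 = 8.
couscous: (3 tbsp + 2 tsp = 11/3 tbsp) × 8 ÷ 16 tbsp/cup × 176 g/cup ≈ 323 g
diced tomatoes: (2 cup + 7 tbsp = 2.4375 cup) × 8 × 180 g/cup = 3510 g
ketchup: 4 oz × 8 × 28.35 g/oz ≈ 907 g
quinoa: (2 tbsp + 1 tsp = 7/3 tbsp) × 8 ÷ 16 tbsp/cup × 170 g/cup ≈ 198 g
breadcrumbs: 450 g × 8 ÷ 28.35 g/oz ≈ 127 oz

couscous: 323 g; diced tomatoes: 3510 g; ketchup: 907 g; quinoa: 198 g; breadcrumbs: 127 oz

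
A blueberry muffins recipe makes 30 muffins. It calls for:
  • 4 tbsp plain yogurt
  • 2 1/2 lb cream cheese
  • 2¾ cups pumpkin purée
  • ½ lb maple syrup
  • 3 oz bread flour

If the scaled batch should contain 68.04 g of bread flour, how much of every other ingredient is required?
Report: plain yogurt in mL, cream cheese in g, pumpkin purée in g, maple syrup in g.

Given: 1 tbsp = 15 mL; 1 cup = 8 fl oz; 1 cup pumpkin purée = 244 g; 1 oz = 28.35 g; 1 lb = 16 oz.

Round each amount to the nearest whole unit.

plain yogurt: 48 mL; cream cheese: 907 g; pumpkin purée: 537 g; maple syrup: 181 g

The original recipe has 85.05 g of bread flour, so the scaling factor is 68.04 ÷ 85.05 = 4/5 = 0.8.
plain yogurt: 4 tbsp × 4/5 × 15 mL/tbsp = 48 mL
cream cheese: 2.5 lb × 4/5 × 16 oz/lb × 28.35 g/oz ≈ 907 g
pumpkin purée: 2.75 cup × 4/5 × 244 g/cup ≈ 537 g
maple syrup: 0.5 lb × 4/5 × 16 oz/lb × 28.35 g/oz ≈ 181 g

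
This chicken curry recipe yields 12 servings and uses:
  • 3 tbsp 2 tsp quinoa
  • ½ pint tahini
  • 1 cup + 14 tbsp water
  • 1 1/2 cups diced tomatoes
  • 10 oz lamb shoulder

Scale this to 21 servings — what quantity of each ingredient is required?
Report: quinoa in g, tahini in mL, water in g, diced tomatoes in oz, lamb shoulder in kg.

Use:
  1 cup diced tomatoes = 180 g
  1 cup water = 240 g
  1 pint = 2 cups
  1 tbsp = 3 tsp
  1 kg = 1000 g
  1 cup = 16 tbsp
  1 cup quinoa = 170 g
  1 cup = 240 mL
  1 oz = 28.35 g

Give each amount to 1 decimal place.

Scaling factor: 21/12 = 7/4 = 1.75.
quinoa: (3 tbsp + 2 tsp = 11/3 tbsp) × 7/4 ÷ 16 tbsp/cup × 170 g/cup ≈ 68.2 g
tahini: 0.5 pint × 7/4 × 2 cup/pint × 240 mL/cup = 420.0 mL
water: (1 cup + 14 tbsp = 1.875 cup) × 7/4 × 240 g/cup = 787.5 g
diced tomatoes: 1.5 cup × 7/4 × 180 g/cup ÷ 28.35 g/oz ≈ 16.7 oz
lamb shoulder: 10 oz × 7/4 × 28.35 g/oz ÷ 1000 g/kg ≈ 0.5 kg

quinoa: 68.2 g; tahini: 420.0 mL; water: 787.5 g; diced tomatoes: 16.7 oz; lamb shoulder: 0.5 kg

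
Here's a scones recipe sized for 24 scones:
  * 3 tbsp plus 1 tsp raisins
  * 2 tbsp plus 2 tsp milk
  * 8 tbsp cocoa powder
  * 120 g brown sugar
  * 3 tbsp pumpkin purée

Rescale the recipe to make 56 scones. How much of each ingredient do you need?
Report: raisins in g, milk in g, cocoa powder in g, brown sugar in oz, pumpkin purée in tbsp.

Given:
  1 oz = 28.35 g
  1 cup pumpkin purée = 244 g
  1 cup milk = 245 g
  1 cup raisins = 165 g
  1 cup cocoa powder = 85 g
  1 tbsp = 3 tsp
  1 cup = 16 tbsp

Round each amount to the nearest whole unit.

raisins: 80 g; milk: 95 g; cocoa powder: 99 g; brown sugar: 10 oz; pumpkin purée: 7 tbsp

Scaling factor: 56/24 = 7/3.
raisins: (3 tbsp + 1 tsp = 10/3 tbsp) × 7/3 ÷ 16 tbsp/cup × 165 g/cup ≈ 80 g
milk: (2 tbsp + 2 tsp = 8/3 tbsp) × 7/3 ÷ 16 tbsp/cup × 245 g/cup ≈ 95 g
cocoa powder: 8 tbsp × 7/3 ÷ 16 tbsp/cup × 85 g/cup ≈ 99 g
brown sugar: 120 g × 7/3 ÷ 28.35 g/oz ≈ 10 oz
pumpkin purée: 3 tbsp × 7/3 = 7 tbsp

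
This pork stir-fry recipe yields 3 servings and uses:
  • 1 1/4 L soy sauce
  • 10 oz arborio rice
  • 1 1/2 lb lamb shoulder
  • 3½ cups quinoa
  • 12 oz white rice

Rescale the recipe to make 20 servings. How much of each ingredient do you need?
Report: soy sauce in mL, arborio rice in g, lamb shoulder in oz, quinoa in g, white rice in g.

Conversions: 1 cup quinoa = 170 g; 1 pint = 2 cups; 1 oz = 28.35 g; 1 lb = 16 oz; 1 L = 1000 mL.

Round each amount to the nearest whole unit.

Scaling factor: 20/3.
soy sauce: 1.25 L × 20/3 × 1000 mL/L ≈ 8333 mL
arborio rice: 10 oz × 20/3 × 28.35 g/oz = 1890 g
lamb shoulder: 1.5 lb × 20/3 × 16 oz/lb = 160 oz
quinoa: 3.5 cup × 20/3 × 170 g/cup ≈ 3967 g
white rice: 12 oz × 20/3 × 28.35 g/oz = 2268 g

soy sauce: 8333 mL; arborio rice: 1890 g; lamb shoulder: 160 oz; quinoa: 3967 g; white rice: 2268 g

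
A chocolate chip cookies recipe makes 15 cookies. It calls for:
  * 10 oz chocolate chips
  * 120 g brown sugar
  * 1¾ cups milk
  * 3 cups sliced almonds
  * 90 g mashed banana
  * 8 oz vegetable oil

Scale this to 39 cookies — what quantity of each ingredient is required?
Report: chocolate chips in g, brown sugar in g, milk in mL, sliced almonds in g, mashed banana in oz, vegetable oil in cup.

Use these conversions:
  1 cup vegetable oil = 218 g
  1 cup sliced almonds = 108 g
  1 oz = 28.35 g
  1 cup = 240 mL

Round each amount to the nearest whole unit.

Scaling factor: 39/15 = 13/5 = 2.6.
chocolate chips: 10 oz × 13/5 × 28.35 g/oz ≈ 737 g
brown sugar: 120 g × 13/5 = 312 g
milk: 1.75 cup × 13/5 × 240 mL/cup = 1092 mL
sliced almonds: 3 cup × 13/5 × 108 g/cup ≈ 842 g
mashed banana: 90 g × 13/5 ÷ 28.35 g/oz ≈ 8 oz
vegetable oil: 8 oz × 13/5 × 28.35 g/oz ÷ 218 g/cup ≈ 3 cup

chocolate chips: 737 g; brown sugar: 312 g; milk: 1092 mL; sliced almonds: 842 g; mashed banana: 8 oz; vegetable oil: 3 cup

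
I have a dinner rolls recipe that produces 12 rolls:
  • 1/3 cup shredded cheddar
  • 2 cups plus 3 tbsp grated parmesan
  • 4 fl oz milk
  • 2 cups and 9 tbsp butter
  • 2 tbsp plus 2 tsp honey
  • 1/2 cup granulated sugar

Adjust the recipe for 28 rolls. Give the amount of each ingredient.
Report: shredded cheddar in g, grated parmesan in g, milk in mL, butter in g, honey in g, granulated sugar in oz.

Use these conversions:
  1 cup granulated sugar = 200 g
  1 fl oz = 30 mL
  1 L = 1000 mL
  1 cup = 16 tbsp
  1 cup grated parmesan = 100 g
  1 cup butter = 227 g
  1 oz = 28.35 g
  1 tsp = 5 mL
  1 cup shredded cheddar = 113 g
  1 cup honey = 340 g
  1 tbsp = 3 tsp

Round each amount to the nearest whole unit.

Scaling factor: 28/12 = 7/3.
shredded cheddar: 1/3 cup × 7/3 × 113 g/cup ≈ 88 g
grated parmesan: (2 cup + 3 tbsp = 2.1875 cup) × 7/3 × 100 g/cup ≈ 510 g
milk: 4 fl oz × 7/3 × 30 mL/fl oz = 280 mL
butter: (2 cup + 9 tbsp = 2.5625 cup) × 7/3 × 227 g/cup ≈ 1357 g
honey: (2 tbsp + 2 tsp = 8/3 tbsp) × 7/3 ÷ 16 tbsp/cup × 340 g/cup ≈ 132 g
granulated sugar: 0.5 cup × 7/3 × 200 g/cup ÷ 28.35 g/oz ≈ 8 oz

shredded cheddar: 88 g; grated parmesan: 510 g; milk: 280 mL; butter: 1357 g; honey: 132 g; granulated sugar: 8 oz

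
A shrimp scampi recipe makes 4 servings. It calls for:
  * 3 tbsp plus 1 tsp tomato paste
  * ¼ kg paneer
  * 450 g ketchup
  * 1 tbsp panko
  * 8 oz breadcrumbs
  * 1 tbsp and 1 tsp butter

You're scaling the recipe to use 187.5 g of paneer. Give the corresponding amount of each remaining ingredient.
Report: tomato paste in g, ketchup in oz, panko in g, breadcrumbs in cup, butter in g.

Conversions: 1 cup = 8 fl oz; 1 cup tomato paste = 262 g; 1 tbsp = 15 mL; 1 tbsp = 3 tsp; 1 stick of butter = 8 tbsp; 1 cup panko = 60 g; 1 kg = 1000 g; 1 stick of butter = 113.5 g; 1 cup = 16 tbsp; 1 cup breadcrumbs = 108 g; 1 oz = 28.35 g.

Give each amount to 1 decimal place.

tomato paste: 40.9 g; ketchup: 11.9 oz; panko: 2.8 g; breadcrumbs: 1.6 cup; butter: 14.2 g

The original recipe has 250 g of paneer, so the scaling factor is 187.5 ÷ 250 = 3/4 = 0.75.
tomato paste: (3 tbsp + 1 tsp = 10/3 tbsp) × 3/4 ÷ 16 tbsp/cup × 262 g/cup ≈ 40.9 g
ketchup: 450 g × 3/4 ÷ 28.35 g/oz ≈ 11.9 oz
panko: 1 tbsp × 3/4 ÷ 16 tbsp/cup × 60 g/cup ≈ 2.8 g
breadcrumbs: 8 oz × 3/4 × 28.35 g/oz ÷ 108 g/cup ≈ 1.6 cup
butter: (1 tbsp + 1 tsp = 4/3 tbsp) × 3/4 ÷ 8 tbsp/stick × 113.5 g/stick ≈ 14.2 g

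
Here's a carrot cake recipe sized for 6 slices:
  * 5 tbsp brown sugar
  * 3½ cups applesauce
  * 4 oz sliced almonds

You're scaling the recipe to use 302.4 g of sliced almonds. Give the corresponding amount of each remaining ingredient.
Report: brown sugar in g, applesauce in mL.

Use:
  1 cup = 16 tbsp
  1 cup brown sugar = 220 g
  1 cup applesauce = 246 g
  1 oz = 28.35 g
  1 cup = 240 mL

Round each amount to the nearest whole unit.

The original recipe has 113.4 g of sliced almonds, so the scaling factor is 302.4 ÷ 113.4 = 8/3.
brown sugar: 5 tbsp × 8/3 ÷ 16 tbsp/cup × 220 g/cup ≈ 183 g
applesauce: 3.5 cup × 8/3 × 240 mL/cup = 2240 mL

brown sugar: 183 g; applesauce: 2240 mL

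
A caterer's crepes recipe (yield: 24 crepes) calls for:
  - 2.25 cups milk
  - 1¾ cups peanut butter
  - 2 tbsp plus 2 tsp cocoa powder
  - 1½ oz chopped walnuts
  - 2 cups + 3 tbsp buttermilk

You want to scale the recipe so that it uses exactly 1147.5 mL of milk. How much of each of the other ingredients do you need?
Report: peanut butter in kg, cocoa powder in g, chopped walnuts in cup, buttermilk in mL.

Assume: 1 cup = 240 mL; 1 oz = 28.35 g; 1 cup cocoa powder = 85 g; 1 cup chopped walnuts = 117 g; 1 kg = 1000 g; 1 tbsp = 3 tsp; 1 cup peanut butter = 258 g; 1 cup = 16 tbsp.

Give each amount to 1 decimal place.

peanut butter: 1.0 kg; cocoa powder: 30.1 g; chopped walnuts: 0.8 cup; buttermilk: 1115.6 mL

The original recipe has 540 mL of milk, so the scaling factor is 1147.5 ÷ 540 = 17/8 = 2.125.
peanut butter: 1.75 cup × 17/8 × 258 g/cup ÷ 1000 g/kg ≈ 1.0 kg
cocoa powder: (2 tbsp + 2 tsp = 8/3 tbsp) × 17/8 ÷ 16 tbsp/cup × 85 g/cup ≈ 30.1 g
chopped walnuts: 1.5 oz × 17/8 × 28.35 g/oz ÷ 117 g/cup ≈ 0.8 cup
buttermilk: (2 cup + 3 tbsp = 2.1875 cup) × 17/8 × 240 mL/cup ≈ 1115.6 mL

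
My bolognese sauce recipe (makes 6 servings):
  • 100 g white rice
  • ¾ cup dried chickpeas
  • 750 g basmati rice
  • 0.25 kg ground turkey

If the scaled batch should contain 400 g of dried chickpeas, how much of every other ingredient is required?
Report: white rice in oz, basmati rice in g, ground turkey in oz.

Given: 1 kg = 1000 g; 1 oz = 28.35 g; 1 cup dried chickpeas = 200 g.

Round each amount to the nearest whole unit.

white rice: 9 oz; basmati rice: 2000 g; ground turkey: 24 oz

The original recipe has 150 g of dried chickpeas, so the scaling factor is 400 ÷ 150 = 8/3.
white rice: 100 g × 8/3 ÷ 28.35 g/oz ≈ 9 oz
basmati rice: 750 g × 8/3 = 2000 g
ground turkey: 0.25 kg × 8/3 × 1000 g/kg ÷ 28.35 g/oz ≈ 24 oz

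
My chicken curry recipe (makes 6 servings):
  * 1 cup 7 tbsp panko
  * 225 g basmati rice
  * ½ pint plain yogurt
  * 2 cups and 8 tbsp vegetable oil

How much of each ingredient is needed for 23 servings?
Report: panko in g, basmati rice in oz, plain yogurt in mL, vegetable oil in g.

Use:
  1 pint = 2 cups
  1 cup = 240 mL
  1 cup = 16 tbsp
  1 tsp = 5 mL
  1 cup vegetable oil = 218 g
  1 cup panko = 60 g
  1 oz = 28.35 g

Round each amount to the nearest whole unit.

Scaling factor: 23/6.
panko: (1 cup + 7 tbsp = 1.4375 cup) × 23/6 × 60 g/cup ≈ 331 g
basmati rice: 225 g × 23/6 ÷ 28.35 g/oz ≈ 30 oz
plain yogurt: 0.5 pint × 23/6 × 2 cup/pint × 240 mL/cup = 920 mL
vegetable oil: (2 cup + 8 tbsp = 2.5 cup) × 23/6 × 218 g/cup ≈ 2089 g

panko: 331 g; basmati rice: 30 oz; plain yogurt: 920 mL; vegetable oil: 2089 g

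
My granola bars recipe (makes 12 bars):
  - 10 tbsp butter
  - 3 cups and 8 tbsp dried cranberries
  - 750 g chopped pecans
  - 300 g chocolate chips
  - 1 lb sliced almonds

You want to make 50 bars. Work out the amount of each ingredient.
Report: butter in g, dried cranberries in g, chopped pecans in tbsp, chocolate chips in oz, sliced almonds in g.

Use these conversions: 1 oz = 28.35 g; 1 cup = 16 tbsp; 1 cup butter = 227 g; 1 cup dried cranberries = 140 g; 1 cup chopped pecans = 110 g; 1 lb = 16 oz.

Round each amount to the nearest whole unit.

Scaling factor: 50/12 = 25/6.
butter: 10 tbsp × 25/6 ÷ 16 tbsp/cup × 227 g/cup ≈ 591 g
dried cranberries: (3 cup + 8 tbsp = 3.5 cup) × 25/6 × 140 g/cup ≈ 2042 g
chopped pecans: 750 g × 25/6 ÷ 110 g/cup × 16 tbsp/cup ≈ 455 tbsp
chocolate chips: 300 g × 25/6 ÷ 28.35 g/oz ≈ 44 oz
sliced almonds: 1 lb × 25/6 × 16 oz/lb × 28.35 g/oz = 1890 g

butter: 591 g; dried cranberries: 2042 g; chopped pecans: 455 tbsp; chocolate chips: 44 oz; sliced almonds: 1890 g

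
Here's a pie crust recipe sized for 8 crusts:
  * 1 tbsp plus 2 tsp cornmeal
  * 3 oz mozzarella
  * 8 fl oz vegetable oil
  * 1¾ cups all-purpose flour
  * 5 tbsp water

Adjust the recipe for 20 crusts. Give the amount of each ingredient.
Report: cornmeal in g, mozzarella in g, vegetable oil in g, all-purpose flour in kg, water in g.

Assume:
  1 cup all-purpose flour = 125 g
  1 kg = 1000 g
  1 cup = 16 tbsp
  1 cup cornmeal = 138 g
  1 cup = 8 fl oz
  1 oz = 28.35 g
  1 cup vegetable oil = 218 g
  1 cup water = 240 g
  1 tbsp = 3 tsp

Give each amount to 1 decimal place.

Scaling factor: 20/8 = 5/2 = 2.5.
cornmeal: (1 tbsp + 2 tsp = 5/3 tbsp) × 5/2 ÷ 16 tbsp/cup × 138 g/cup ≈ 35.9 g
mozzarella: 3 oz × 5/2 × 28.35 g/oz ≈ 212.6 g
vegetable oil: 8 fl oz × 5/2 ÷ 8 fl oz/cup × 218 g/cup = 545.0 g
all-purpose flour: 1.75 cup × 5/2 × 125 g/cup ÷ 1000 g/kg ≈ 0.5 kg
water: 5 tbsp × 5/2 ÷ 16 tbsp/cup × 240 g/cup = 187.5 g

cornmeal: 35.9 g; mozzarella: 212.6 g; vegetable oil: 545.0 g; all-purpose flour: 0.5 kg; water: 187.5 g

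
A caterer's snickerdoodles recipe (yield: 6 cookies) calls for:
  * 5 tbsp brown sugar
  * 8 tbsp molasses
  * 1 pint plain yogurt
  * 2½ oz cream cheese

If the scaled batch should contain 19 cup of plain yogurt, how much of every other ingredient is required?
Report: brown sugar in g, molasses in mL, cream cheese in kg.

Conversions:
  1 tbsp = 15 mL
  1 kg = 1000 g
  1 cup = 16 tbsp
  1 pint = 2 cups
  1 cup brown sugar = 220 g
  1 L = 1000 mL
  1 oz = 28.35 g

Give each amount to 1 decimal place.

The original recipe has 2 cup of plain yogurt, so the scaling factor is 19 ÷ 2 = 19/2 = 9.5.
brown sugar: 5 tbsp × 19/2 ÷ 16 tbsp/cup × 220 g/cup ≈ 653.1 g
molasses: 8 tbsp × 19/2 × 15 mL/tbsp = 1140.0 mL
cream cheese: 2.5 oz × 19/2 × 28.35 g/oz ÷ 1000 g/kg ≈ 0.7 kg

brown sugar: 653.1 g; molasses: 1140.0 mL; cream cheese: 0.7 kg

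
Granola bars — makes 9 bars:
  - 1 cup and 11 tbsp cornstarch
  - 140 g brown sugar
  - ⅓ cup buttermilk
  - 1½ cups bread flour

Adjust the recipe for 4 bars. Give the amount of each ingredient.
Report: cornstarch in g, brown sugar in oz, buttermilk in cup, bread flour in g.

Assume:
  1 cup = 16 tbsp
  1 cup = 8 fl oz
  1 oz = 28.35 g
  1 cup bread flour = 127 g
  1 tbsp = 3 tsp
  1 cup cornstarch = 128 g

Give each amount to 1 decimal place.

Scaling factor: 4/9.
cornstarch: (1 cup + 11 tbsp = 1.6875 cup) × 4/9 × 128 g/cup = 96.0 g
brown sugar: 140 g × 4/9 ÷ 28.35 g/oz ≈ 2.2 oz
buttermilk: 1/3 cup × 4/9 ≈ 0.1 cup
bread flour: 1.5 cup × 4/9 × 127 g/cup ≈ 84.7 g

cornstarch: 96.0 g; brown sugar: 2.2 oz; buttermilk: 0.1 cup; bread flour: 84.7 g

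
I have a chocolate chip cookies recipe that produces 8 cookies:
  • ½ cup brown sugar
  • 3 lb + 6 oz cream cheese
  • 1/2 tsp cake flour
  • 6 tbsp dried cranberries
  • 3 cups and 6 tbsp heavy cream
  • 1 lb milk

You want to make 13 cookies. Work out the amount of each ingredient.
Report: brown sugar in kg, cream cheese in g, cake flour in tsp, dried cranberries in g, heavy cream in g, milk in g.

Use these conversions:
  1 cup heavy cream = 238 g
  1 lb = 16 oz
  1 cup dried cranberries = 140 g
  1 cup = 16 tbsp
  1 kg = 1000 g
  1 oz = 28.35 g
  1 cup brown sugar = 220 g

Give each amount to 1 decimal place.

Scaling factor: 13/8 = 1.625.
brown sugar: 0.5 cup × 13/8 × 220 g/cup ÷ 1000 g/kg ≈ 0.2 kg
cream cheese: (3 lb + 6 oz = 3.375 lb) × 13/8 × 16 oz/lb × 28.35 g/oz ≈ 2487.7 g
cake flour: 0.5 tsp × 13/8 ≈ 0.8 tsp
dried cranberries: 6 tbsp × 13/8 ÷ 16 tbsp/cup × 140 g/cup ≈ 85.3 g
heavy cream: (3 cup + 6 tbsp = 3.375 cup) × 13/8 × 238 g/cup ≈ 1305.3 g
milk: 1 lb × 13/8 × 16 oz/lb × 28.35 g/oz = 737.1 g

brown sugar: 0.2 kg; cream cheese: 2487.7 g; cake flour: 0.8 tsp; dried cranberries: 85.3 g; heavy cream: 1305.3 g; milk: 737.1 g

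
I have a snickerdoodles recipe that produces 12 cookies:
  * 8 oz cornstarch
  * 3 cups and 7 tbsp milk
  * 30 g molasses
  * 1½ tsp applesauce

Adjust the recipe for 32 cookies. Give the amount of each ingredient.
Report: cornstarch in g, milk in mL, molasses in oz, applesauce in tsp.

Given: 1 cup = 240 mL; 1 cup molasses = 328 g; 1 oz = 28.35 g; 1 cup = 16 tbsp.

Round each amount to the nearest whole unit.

Scaling factor: 32/12 = 8/3.
cornstarch: 8 oz × 8/3 × 28.35 g/oz ≈ 605 g
milk: (3 cup + 7 tbsp = 3.4375 cup) × 8/3 × 240 mL/cup = 2200 mL
molasses: 30 g × 8/3 ÷ 28.35 g/oz ≈ 3 oz
applesauce: 1.5 tsp × 8/3 = 4 tsp

cornstarch: 605 g; milk: 2200 mL; molasses: 3 oz; applesauce: 4 tsp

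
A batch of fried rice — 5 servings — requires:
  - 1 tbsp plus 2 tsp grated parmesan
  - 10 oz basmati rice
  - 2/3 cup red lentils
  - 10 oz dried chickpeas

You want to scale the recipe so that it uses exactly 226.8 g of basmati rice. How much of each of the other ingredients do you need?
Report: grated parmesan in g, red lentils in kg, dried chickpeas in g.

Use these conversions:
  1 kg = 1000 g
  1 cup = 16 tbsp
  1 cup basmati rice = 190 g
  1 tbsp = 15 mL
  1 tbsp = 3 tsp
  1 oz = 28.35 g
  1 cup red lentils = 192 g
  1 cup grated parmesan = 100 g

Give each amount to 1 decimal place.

The original recipe has 283.5 g of basmati rice, so the scaling factor is 226.8 ÷ 283.5 = 4/5 = 0.8.
grated parmesan: (1 tbsp + 2 tsp = 5/3 tbsp) × 4/5 ÷ 16 tbsp/cup × 100 g/cup ≈ 8.3 g
red lentils: 2/3 cup × 4/5 × 192 g/cup ÷ 1000 g/kg ≈ 0.1 kg
dried chickpeas: 10 oz × 4/5 × 28.35 g/oz = 226.8 g

grated parmesan: 8.3 g; red lentils: 0.1 kg; dried chickpeas: 226.8 g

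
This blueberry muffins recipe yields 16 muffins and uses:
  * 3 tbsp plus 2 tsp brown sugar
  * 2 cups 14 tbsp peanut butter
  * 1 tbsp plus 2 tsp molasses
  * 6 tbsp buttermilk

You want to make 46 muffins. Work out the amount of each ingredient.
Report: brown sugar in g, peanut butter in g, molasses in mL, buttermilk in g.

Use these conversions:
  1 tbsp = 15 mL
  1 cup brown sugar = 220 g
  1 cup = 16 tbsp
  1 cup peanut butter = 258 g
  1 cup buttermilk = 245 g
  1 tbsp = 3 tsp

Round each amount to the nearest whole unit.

brown sugar: 145 g; peanut butter: 2133 g; molasses: 72 mL; buttermilk: 264 g

Scaling factor: 46/16 = 23/8 = 2.875.
brown sugar: (3 tbsp + 2 tsp = 11/3 tbsp) × 23/8 ÷ 16 tbsp/cup × 220 g/cup ≈ 145 g
peanut butter: (2 cup + 14 tbsp = 2.875 cup) × 23/8 × 258 g/cup ≈ 2133 g
molasses: (1 tbsp + 2 tsp = 5/3 tbsp) × 23/8 × 15 mL/tbsp ≈ 72 mL
buttermilk: 6 tbsp × 23/8 ÷ 16 tbsp/cup × 245 g/cup ≈ 264 g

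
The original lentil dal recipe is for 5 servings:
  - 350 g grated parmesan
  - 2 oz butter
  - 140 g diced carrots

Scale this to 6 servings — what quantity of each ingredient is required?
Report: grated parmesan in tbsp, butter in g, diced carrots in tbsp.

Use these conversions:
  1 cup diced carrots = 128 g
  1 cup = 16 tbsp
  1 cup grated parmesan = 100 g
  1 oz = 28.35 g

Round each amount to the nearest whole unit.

Scaling factor: 6/5 = 1.2.
grated parmesan: 350 g × 6/5 ÷ 100 g/cup × 16 tbsp/cup ≈ 67 tbsp
butter: 2 oz × 6/5 × 28.35 g/oz ≈ 68 g
diced carrots: 140 g × 6/5 ÷ 128 g/cup × 16 tbsp/cup = 21 tbsp

grated parmesan: 67 tbsp; butter: 68 g; diced carrots: 21 tbsp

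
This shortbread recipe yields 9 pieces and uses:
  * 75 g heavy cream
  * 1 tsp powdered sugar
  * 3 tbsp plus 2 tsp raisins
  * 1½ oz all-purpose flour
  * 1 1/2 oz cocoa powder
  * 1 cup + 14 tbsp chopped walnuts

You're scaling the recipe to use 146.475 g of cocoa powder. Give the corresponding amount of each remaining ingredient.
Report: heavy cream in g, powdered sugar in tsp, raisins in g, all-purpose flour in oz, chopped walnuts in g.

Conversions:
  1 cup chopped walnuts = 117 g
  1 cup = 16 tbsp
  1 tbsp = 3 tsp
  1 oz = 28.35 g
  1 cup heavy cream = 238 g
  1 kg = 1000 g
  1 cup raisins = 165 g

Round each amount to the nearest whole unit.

The original recipe has 42.525 g of cocoa powder, so the scaling factor is 146.475 ÷ 42.525 = 31/9.
heavy cream: 75 g × 31/9 ≈ 258 g
powdered sugar: 1 tsp × 31/9 ≈ 3 tsp
raisins: (3 tbsp + 2 tsp = 11/3 tbsp) × 31/9 ÷ 16 tbsp/cup × 165 g/cup ≈ 130 g
all-purpose flour: 1.5 oz × 31/9 ≈ 5 oz
chopped walnuts: (1 cup + 14 tbsp = 1.875 cup) × 31/9 × 117 g/cup ≈ 756 g

heavy cream: 258 g; powdered sugar: 3 tsp; raisins: 130 g; all-purpose flour: 5 oz; chopped walnuts: 756 g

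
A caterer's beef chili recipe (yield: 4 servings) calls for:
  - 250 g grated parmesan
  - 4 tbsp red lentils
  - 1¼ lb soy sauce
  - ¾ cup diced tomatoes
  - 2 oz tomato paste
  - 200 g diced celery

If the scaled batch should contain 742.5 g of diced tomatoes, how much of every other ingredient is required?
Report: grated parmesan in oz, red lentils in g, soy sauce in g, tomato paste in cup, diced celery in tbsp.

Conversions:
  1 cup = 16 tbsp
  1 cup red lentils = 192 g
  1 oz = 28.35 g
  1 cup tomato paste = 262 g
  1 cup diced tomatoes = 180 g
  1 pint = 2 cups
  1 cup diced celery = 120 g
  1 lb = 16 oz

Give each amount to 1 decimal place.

grated parmesan: 48.5 oz; red lentils: 264.0 g; soy sauce: 3118.5 g; tomato paste: 1.2 cup; diced celery: 146.7 tbsp

The original recipe has 135 g of diced tomatoes, so the scaling factor is 742.5 ÷ 135 = 11/2 = 5.5.
grated parmesan: 250 g × 11/2 ÷ 28.35 g/oz ≈ 48.5 oz
red lentils: 4 tbsp × 11/2 ÷ 16 tbsp/cup × 192 g/cup = 264.0 g
soy sauce: 1.25 lb × 11/2 × 16 oz/lb × 28.35 g/oz = 3118.5 g
tomato paste: 2 oz × 11/2 × 28.35 g/oz ÷ 262 g/cup ≈ 1.2 cup
diced celery: 200 g × 11/2 ÷ 120 g/cup × 16 tbsp/cup ≈ 146.7 tbsp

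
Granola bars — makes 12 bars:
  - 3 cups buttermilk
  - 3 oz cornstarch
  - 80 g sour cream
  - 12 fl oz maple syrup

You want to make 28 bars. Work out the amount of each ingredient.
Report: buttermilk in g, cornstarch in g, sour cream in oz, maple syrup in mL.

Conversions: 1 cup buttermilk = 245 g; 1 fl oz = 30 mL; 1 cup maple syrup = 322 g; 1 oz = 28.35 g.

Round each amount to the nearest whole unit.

Scaling factor: 28/12 = 7/3.
buttermilk: 3 cup × 7/3 × 245 g/cup = 1715 g
cornstarch: 3 oz × 7/3 × 28.35 g/oz ≈ 198 g
sour cream: 80 g × 7/3 ÷ 28.35 g/oz ≈ 7 oz
maple syrup: 12 fl oz × 7/3 × 30 mL/fl oz = 840 mL

buttermilk: 1715 g; cornstarch: 198 g; sour cream: 7 oz; maple syrup: 840 mL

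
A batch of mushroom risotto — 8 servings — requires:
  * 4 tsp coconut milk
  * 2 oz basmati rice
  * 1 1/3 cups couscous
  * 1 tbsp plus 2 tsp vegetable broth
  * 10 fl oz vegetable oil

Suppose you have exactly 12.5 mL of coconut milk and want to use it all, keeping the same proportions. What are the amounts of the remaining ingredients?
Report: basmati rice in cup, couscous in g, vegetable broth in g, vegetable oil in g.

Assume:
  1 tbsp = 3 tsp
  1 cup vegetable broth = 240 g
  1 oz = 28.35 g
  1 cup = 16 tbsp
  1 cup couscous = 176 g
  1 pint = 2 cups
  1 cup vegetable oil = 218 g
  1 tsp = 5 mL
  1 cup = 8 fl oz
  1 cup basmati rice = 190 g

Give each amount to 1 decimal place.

basmati rice: 0.2 cup; couscous: 146.7 g; vegetable broth: 15.6 g; vegetable oil: 170.3 g

The original recipe has 20 mL of coconut milk, so the scaling factor is 12.5 ÷ 20 = 5/8 = 0.625.
basmati rice: 2 oz × 5/8 × 28.35 g/oz ÷ 190 g/cup ≈ 0.2 cup
couscous: 4/3 cup × 5/8 × 176 g/cup ≈ 146.7 g
vegetable broth: (1 tbsp + 2 tsp = 5/3 tbsp) × 5/8 ÷ 16 tbsp/cup × 240 g/cup ≈ 15.6 g
vegetable oil: 10 fl oz × 5/8 ÷ 8 fl oz/cup × 218 g/cup ≈ 170.3 g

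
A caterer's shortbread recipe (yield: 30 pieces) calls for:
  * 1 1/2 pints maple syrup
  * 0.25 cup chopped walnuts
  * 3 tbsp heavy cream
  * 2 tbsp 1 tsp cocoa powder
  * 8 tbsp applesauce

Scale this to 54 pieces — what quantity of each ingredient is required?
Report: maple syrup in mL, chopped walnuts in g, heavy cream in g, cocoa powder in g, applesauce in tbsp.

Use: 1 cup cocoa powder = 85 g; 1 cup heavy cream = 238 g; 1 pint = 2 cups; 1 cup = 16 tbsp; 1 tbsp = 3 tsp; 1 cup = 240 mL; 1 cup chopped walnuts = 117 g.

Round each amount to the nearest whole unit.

Scaling factor: 54/30 = 9/5 = 1.8.
maple syrup: 1.5 pint × 9/5 × 2 cup/pint × 240 mL/cup = 1296 mL
chopped walnuts: 0.25 cup × 9/5 × 117 g/cup ≈ 53 g
heavy cream: 3 tbsp × 9/5 ÷ 16 tbsp/cup × 238 g/cup ≈ 80 g
cocoa powder: (2 tbsp + 1 tsp = 7/3 tbsp) × 9/5 ÷ 16 tbsp/cup × 85 g/cup ≈ 22 g
applesauce: 8 tbsp × 9/5 ≈ 14 tbsp

maple syrup: 1296 mL; chopped walnuts: 53 g; heavy cream: 80 g; cocoa powder: 22 g; applesauce: 14 tbsp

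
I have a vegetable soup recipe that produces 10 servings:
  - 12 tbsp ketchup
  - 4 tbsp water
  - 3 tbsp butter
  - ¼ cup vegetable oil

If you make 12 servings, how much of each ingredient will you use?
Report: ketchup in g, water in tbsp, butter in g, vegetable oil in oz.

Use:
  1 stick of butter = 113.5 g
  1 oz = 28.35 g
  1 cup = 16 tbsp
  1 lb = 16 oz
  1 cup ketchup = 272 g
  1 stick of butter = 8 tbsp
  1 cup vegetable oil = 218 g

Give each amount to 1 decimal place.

ketchup: 244.8 g; water: 4.8 tbsp; butter: 51.1 g; vegetable oil: 2.3 oz

Scaling factor: 12/10 = 6/5 = 1.2.
ketchup: 12 tbsp × 6/5 ÷ 16 tbsp/cup × 272 g/cup = 244.8 g
water: 4 tbsp × 6/5 = 4.8 tbsp
butter: 3 tbsp × 6/5 ÷ 8 tbsp/stick × 113.5 g/stick ≈ 51.1 g
vegetable oil: 0.25 cup × 6/5 × 218 g/cup ÷ 28.35 g/oz ≈ 2.3 oz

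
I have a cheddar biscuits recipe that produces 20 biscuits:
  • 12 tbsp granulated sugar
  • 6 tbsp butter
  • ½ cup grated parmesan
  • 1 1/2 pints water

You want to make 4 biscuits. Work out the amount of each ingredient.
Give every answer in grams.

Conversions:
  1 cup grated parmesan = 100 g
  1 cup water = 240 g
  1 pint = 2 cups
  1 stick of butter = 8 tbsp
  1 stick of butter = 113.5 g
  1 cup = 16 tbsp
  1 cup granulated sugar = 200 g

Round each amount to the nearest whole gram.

granulated sugar: 30 g; butter: 17 g; grated parmesan: 10 g; water: 144 g

Scaling factor: 4/20 = 1/5 = 0.2.
granulated sugar: 12 tbsp × 1/5 ÷ 16 tbsp/cup × 200 g/cup = 30 g
butter: 6 tbsp × 1/5 ÷ 8 tbsp/stick × 113.5 g/stick ≈ 17 g
grated parmesan: 0.5 cup × 1/5 × 100 g/cup = 10 g
water: 1.5 pint × 1/5 × 2 cup/pint × 240 g/cup = 144 g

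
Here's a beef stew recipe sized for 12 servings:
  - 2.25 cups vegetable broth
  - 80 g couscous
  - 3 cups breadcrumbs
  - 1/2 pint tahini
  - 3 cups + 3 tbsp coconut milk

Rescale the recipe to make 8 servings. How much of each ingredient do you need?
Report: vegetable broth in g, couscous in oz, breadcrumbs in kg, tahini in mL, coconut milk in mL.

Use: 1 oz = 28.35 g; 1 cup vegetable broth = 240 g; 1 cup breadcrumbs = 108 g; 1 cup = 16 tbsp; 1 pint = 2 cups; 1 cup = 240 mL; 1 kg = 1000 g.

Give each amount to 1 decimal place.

vegetable broth: 360.0 g; couscous: 1.9 oz; breadcrumbs: 0.2 kg; tahini: 160.0 mL; coconut milk: 510.0 mL

Scaling factor: 8/12 = 2/3.
vegetable broth: 2.25 cup × 2/3 × 240 g/cup = 360.0 g
couscous: 80 g × 2/3 ÷ 28.35 g/oz ≈ 1.9 oz
breadcrumbs: 3 cup × 2/3 × 108 g/cup ÷ 1000 g/kg ≈ 0.2 kg
tahini: 0.5 pint × 2/3 × 2 cup/pint × 240 mL/cup = 160.0 mL
coconut milk: (3 cup + 3 tbsp = 3.1875 cup) × 2/3 × 240 mL/cup = 510.0 mL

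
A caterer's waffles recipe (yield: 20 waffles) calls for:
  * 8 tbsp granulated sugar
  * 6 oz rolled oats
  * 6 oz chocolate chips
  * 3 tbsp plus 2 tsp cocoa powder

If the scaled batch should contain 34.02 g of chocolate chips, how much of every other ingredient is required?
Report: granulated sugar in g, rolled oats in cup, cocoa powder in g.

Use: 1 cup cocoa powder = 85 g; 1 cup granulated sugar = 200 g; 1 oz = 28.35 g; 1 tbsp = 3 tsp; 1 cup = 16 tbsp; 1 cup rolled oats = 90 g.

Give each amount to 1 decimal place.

granulated sugar: 20.0 g; rolled oats: 0.4 cup; cocoa powder: 3.9 g

The original recipe has 170.1 g of chocolate chips, so the scaling factor is 34.02 ÷ 170.1 = 1/5 = 0.2.
granulated sugar: 8 tbsp × 1/5 ÷ 16 tbsp/cup × 200 g/cup = 20.0 g
rolled oats: 6 oz × 1/5 × 28.35 g/oz ÷ 90 g/cup ≈ 0.4 cup
cocoa powder: (3 tbsp + 2 tsp = 11/3 tbsp) × 1/5 ÷ 16 tbsp/cup × 85 g/cup ≈ 3.9 g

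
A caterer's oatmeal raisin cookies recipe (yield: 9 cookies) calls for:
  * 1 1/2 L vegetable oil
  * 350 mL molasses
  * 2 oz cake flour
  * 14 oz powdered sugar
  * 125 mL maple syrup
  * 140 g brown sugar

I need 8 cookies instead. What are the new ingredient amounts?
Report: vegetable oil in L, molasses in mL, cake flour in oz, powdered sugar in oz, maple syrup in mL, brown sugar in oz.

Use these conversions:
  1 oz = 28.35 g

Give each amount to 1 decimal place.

Scaling factor: 8/9.
vegetable oil: 1.5 L × 8/9 ≈ 1.3 L
molasses: 350 mL × 8/9 ≈ 311.1 mL
cake flour: 2 oz × 8/9 ≈ 1.8 oz
powdered sugar: 14 oz × 8/9 ≈ 12.4 oz
maple syrup: 125 mL × 8/9 ≈ 111.1 mL
brown sugar: 140 g × 8/9 ÷ 28.35 g/oz ≈ 4.4 oz

vegetable oil: 1.3 L; molasses: 311.1 mL; cake flour: 1.8 oz; powdered sugar: 12.4 oz; maple syrup: 111.1 mL; brown sugar: 4.4 oz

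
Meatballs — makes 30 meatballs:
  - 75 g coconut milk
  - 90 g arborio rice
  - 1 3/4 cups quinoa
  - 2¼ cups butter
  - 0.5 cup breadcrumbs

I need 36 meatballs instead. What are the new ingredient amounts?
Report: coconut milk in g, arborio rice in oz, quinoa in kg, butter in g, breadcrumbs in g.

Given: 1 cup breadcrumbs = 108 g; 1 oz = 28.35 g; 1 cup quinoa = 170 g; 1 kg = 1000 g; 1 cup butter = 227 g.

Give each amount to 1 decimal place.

coconut milk: 90.0 g; arborio rice: 3.8 oz; quinoa: 0.4 kg; butter: 612.9 g; breadcrumbs: 64.8 g

Scaling factor: 36/30 = 6/5 = 1.2.
coconut milk: 75 g × 6/5 = 90.0 g
arborio rice: 90 g × 6/5 ÷ 28.35 g/oz ≈ 3.8 oz
quinoa: 1.75 cup × 6/5 × 170 g/cup ÷ 1000 g/kg ≈ 0.4 kg
butter: 2.25 cup × 6/5 × 227 g/cup = 612.9 g
breadcrumbs: 0.5 cup × 6/5 × 108 g/cup = 64.8 g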